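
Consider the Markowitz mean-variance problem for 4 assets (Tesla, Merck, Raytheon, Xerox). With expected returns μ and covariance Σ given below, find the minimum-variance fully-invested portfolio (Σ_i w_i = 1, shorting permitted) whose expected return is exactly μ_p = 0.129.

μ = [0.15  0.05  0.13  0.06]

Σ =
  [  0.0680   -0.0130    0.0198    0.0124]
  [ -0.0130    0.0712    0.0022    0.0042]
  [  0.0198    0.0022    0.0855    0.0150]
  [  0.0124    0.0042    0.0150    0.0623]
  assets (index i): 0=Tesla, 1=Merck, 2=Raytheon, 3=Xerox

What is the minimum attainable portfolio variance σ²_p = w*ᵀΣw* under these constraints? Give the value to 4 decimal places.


0.0342

p=Σ⁻¹μ = [2.0769  1.0370  0.9696  0.2463]
q=Σ⁻¹𝟙 = [13.9682  15.7721  6.1744  10.7213]
a=μᵀp=0.504209  b=𝟙ᵀp=4.329790  c=𝟙ᵀq=46.636019  D=ac−b²=4.767224
λ₁=(c·0.129−b)/D = (46.636019·0.129−4.329790)/4.767224 = 0.353719
λ₂=(a−b·0.129)/D = (0.504209−4.329790·0.129)/4.767224 = -0.011397
w* = 0.353719·p + -0.011397·q:
  w_0 = 0.353719·2.0769 + -0.011397·13.9682 = 0.5754  (Tesla)
  w_1 = 0.353719·1.0370 + -0.011397·15.7721 = 0.1870  (Merck)
  w_2 = 0.353719·0.9696 + -0.011397·6.1744 = 0.2726  (Raytheon)
  w_3 = 0.353719·0.2463 + -0.011397·10.7213 = -0.0351  (Xerox)
Σw_i=1.0000  μᵀw=0.1290
σ²=wᵀΣw=λ₁·μ_p+λ₂ = 0.353719·0.129 + -0.011397 = 0.034232 ≈ 0.0342


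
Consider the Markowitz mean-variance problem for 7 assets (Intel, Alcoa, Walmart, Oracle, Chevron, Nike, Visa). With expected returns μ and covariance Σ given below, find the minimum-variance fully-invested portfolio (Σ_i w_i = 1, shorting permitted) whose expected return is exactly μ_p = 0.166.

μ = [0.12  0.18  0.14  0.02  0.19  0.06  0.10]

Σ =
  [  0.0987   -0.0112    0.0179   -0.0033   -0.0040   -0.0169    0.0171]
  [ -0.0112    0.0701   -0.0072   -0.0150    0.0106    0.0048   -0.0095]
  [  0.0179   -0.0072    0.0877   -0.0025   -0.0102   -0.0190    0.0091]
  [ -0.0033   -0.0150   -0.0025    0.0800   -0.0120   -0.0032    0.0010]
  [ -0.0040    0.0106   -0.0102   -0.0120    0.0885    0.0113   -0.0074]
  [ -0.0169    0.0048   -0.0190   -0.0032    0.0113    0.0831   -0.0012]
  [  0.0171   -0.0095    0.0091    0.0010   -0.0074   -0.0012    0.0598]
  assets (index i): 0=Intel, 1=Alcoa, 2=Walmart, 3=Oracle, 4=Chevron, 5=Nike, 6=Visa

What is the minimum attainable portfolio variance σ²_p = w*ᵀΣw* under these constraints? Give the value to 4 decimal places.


u=Σ⁻¹μ = [1.2084  3.0698  1.9310  1.2914  2.2540  1.0012  1.7979]
v=Σ⁻¹𝟙 = [10.8803  20.8955  14.6654  19.6987  13.0182  15.6162  16.2939]
a=μᵀu=1.661867  b=𝟙ᵀu=12.553771  c=𝟙ᵀv=111.068153  D=ac−b²=26.983369
λ₁=(c·0.166−b)/D = (111.068153·0.166−12.553771)/26.983369 = 0.218043
λ₂=(a−b·0.166)/D = (1.661867−12.553771·0.166)/26.983369 = -0.015641
w* = 0.218043·u + -0.015641·v:
  w_0 = 0.218043·1.2084 + -0.015641·10.8803 = 0.0933  (Intel)
  w_1 = 0.218043·3.0698 + -0.015641·20.8955 = 0.3425  (Alcoa)
  w_2 = 0.218043·1.9310 + -0.015641·14.6654 = 0.1917  (Walmart)
  w_3 = 0.218043·1.2914 + -0.015641·19.6987 = -0.0265  (Oracle)
  w_4 = 0.218043·2.2540 + -0.015641·13.0182 = 0.2878  (Chevron)
  w_5 = 0.218043·1.0012 + -0.015641·15.6162 = -0.0260  (Nike)
  w_6 = 0.218043·1.7979 + -0.015641·16.2939 = 0.1372  (Visa)
Σw_i=1.0000  μᵀw=0.1660
σ²=wᵀΣw=λ₁·μ_p+λ₂ = 0.218043·0.166 + -0.015641 = 0.020554 ≈ 0.0206

0.0206


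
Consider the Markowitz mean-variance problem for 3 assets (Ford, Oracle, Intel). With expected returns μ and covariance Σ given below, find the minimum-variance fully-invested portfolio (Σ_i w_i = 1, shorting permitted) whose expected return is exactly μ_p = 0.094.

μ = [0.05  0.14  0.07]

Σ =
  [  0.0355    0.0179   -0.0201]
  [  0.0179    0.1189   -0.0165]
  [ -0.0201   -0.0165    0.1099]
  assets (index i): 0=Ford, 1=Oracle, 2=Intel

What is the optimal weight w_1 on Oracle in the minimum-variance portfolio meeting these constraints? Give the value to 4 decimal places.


u=Σ⁻¹μ = [1.4559  1.1067  1.0694]
v=Σ⁻¹𝟙 = [34.6197  5.4535  16.2497]
a=μᵀu=0.302586  b=𝟙ᵀu=3.631960  c=𝟙ᵀv=56.322949  D=ac−b²=3.851419
λ₁=(c·0.094−b)/D = (56.322949·0.094−3.631960)/3.851419 = 0.431632
λ₂=(a−b·0.094)/D = (0.302586−3.631960·0.094)/3.851419 = -0.010079
w* = 0.431632·u + -0.010079·v:
  w_0 = 0.431632·1.4559 + -0.010079·34.6197 = 0.2795  (Ford)
  w_1 = 0.431632·1.1067 + -0.010079·5.4535 = 0.4227  (Oracle)
  w_2 = 0.431632·1.0694 + -0.010079·16.2497 = 0.2978  (Intel)
Σw_i=1.0000  μᵀw=0.0940
σ²=wᵀΣw=λ₁·μ_p+λ₂ = 0.431632·0.094 + -0.010079 = 0.030495 ≈ 0.0305

0.4227


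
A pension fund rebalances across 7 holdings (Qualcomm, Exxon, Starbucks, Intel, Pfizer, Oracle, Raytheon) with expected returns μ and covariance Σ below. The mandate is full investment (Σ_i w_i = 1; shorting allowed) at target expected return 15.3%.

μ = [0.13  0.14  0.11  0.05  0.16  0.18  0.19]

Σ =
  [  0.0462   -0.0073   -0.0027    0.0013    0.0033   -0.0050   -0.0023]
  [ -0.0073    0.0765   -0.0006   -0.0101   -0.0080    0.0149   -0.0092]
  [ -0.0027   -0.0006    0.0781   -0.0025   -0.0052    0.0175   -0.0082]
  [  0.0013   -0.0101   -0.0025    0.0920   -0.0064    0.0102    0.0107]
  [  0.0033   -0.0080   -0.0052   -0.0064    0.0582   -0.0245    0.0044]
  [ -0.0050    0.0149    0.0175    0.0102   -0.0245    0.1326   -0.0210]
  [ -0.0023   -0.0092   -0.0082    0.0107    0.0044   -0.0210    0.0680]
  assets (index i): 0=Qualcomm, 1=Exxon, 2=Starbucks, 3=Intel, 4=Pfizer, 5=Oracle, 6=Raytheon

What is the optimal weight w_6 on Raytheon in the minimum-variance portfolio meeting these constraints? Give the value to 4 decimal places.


0.2131

p=Σ⁻¹μ = [3.4879  2.6503  1.7161  0.3957  3.7641  2.2417  3.8641]
q=Σ⁻¹𝟙 = [25.8601  19.9541  15.4706  11.2217  24.1945  11.0428  20.2248]
a=μᵀp=2.772945  b=𝟙ᵀp=18.119764  c=𝟙ᵀq=127.968555  D=ac−b²=26.523964
λ₁=(c·0.153−b)/D = (127.968555·0.153−18.119764)/26.523964 = 0.055023
λ₂=(a−b·0.153)/D = (2.772945−18.119764·0.153)/26.523964 = 0.000023
w* = 0.055023·p + 0.000023·q:
  w_0 = 0.055023·3.4879 + 0.000023·25.8601 = 0.1925  (Qualcomm)
  w_1 = 0.055023·2.6503 + 0.000023·19.9541 = 0.1463  (Exxon)
  w_2 = 0.055023·1.7161 + 0.000023·15.4706 = 0.0948  (Starbucks)
  w_3 = 0.055023·0.3957 + 0.000023·11.2217 = 0.0220  (Intel)
  w_4 = 0.055023·3.7641 + 0.000023·24.1945 = 0.2077  (Pfizer)
  w_5 = 0.055023·2.2417 + 0.000023·11.0428 = 0.1236  (Oracle)
  w_6 = 0.055023·3.8641 + 0.000023·20.2248 = 0.2131  (Raytheon)
Σw_i=1.0000  μᵀw=0.1530
σ²=wᵀΣw=λ₁·μ_p+λ₂ = 0.055023·0.153 + 0.000023 = 0.008442 ≈ 0.0084


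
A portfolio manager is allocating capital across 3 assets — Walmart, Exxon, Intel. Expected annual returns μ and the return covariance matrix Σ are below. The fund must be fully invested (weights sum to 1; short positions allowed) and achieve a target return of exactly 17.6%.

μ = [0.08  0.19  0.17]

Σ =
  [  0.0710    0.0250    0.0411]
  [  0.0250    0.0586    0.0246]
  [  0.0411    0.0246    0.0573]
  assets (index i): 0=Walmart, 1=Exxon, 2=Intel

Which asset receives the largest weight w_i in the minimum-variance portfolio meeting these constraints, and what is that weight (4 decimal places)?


Exxon (0.4989)

x=Σ⁻¹μ = [-1.4817  2.6627  2.8865]
y=Σ⁻¹𝟙 = [4.8361  11.1392  9.2009]
a=μᵀx=0.878083  b=𝟙ᵀx=4.067486  c=𝟙ᵀy=25.176184  D=ac−b²=5.562340
λ₁=(c·0.176−b)/D = (25.176184·0.176−4.067486)/5.562340 = 0.065354
λ₂=(a−b·0.176)/D = (0.878083−4.067486·0.176)/5.562340 = 0.029161
w* = 0.065354·x + 0.029161·y:
  w_0 = 0.065354·-1.4817 + 0.029161·4.8361 = 0.0442  (Walmart)
  w_1 = 0.065354·2.6627 + 0.029161·11.1392 = 0.4989  (Exxon)
  w_2 = 0.065354·2.8865 + 0.029161·9.2009 = 0.4570  (Intel)
Σw_i=1.0000  μᵀw=0.1760
σ²=wᵀΣw=λ₁·μ_p+λ₂ = 0.065354·0.176 + 0.029161 = 0.040664 ≈ 0.0407


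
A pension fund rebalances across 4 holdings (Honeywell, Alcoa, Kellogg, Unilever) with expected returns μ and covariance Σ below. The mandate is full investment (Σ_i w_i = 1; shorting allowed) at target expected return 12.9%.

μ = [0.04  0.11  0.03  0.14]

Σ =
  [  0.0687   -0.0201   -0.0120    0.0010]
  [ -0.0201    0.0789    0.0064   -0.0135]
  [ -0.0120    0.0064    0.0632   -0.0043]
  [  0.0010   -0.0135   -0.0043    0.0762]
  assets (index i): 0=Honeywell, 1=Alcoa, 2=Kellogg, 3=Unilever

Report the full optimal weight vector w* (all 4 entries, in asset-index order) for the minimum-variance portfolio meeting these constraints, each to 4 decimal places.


0.0750  0.4487  -0.0906  0.5669

u=Σ⁻¹μ = [1.2625  2.0422  0.6586  2.2197]
v=Σ⁻¹𝟙 = [23.5783  20.0923  19.4537  17.4714]
a=μᵀu=0.605647  b=𝟙ᵀu=6.182891  c=𝟙ᵀv=80.595713  D=ac−b²=10.584403
λ₁=(c·0.129−b)/D = (80.595713·0.129−6.182891)/10.584403 = 0.398129
λ₂=(a−b·0.129)/D = (0.605647−6.182891·0.129)/10.584403 = -0.018135
w* = 0.398129·u + -0.018135·v:
  w_0 = 0.398129·1.2625 + -0.018135·23.5783 = 0.0750  (Honeywell)
  w_1 = 0.398129·2.0422 + -0.018135·20.0923 = 0.4487  (Alcoa)
  w_2 = 0.398129·0.6586 + -0.018135·19.4537 = -0.0906  (Kellogg)
  w_3 = 0.398129·2.2197 + -0.018135·17.4714 = 0.5669  (Unilever)
Σw_i=1.0000  μᵀw=0.1290
σ²=wᵀΣw=λ₁·μ_p+λ₂ = 0.398129·0.129 + -0.018135 = 0.033224 ≈ 0.0332


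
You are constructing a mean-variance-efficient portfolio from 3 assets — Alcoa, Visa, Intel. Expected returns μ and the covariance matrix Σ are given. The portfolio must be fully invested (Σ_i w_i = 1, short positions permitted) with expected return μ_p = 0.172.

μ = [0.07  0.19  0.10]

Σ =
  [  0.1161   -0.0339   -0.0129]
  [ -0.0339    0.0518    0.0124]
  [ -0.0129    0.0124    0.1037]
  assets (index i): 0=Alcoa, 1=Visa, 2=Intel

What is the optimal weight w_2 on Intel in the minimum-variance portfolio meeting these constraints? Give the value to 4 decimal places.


u=Σ⁻¹μ = [2.1020  4.8901  0.6411]
v=Σ⁻¹𝟙 = [18.0448  29.1015  8.4081]
a=μᵀu=1.140377  b=𝟙ᵀu=7.633242  c=𝟙ᵀv=55.554485  D=ac−b²=5.086649
λ₁=(c·0.172−b)/D = (55.554485·0.172−7.633242)/5.086649 = 0.377877
λ₂=(a−b·0.172)/D = (1.140377−7.633242·0.172)/5.086649 = -0.033920
w* = 0.377877·u + -0.033920·v:
  w_0 = 0.377877·2.1020 + -0.033920·18.0448 = 0.1822  (Alcoa)
  w_1 = 0.377877·4.8901 + -0.033920·29.1015 = 0.8607  (Visa)
  w_2 = 0.377877·0.6411 + -0.033920·8.4081 = -0.0430  (Intel)
Σw_i=1.0000  μᵀw=0.1720
σ²=wᵀΣw=λ₁·μ_p+λ₂ = 0.377877·0.172 + -0.033920 = 0.031075 ≈ 0.0311

-0.0430


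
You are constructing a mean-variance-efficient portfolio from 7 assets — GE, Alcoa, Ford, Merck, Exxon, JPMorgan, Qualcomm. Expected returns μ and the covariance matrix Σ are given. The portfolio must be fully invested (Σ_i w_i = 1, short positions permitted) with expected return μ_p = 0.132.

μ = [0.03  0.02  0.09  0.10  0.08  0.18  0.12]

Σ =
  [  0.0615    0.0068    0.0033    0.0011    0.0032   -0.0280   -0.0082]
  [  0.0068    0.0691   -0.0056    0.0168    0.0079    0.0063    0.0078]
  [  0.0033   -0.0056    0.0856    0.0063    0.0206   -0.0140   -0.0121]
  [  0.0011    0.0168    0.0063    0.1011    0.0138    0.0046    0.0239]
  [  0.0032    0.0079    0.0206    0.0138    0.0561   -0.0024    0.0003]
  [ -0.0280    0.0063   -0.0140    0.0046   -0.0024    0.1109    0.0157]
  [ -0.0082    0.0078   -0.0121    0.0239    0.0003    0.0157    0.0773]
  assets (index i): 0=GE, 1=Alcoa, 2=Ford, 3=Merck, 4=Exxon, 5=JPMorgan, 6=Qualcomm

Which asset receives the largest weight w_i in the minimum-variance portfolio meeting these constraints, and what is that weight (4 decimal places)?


JPMorgan (0.3705)

u=Σ⁻¹μ = [1.4869  -0.2946  1.2506  0.3981  0.9026  1.9769  1.4075]
v=Σ⁻¹𝟙 = [22.0987  8.8464  12.7965  2.2737  10.5927  14.0328  12.7970]
a=μᵀu=0.788020  b=𝟙ᵀu=7.127909  c=𝟙ᵀv=83.437873  D=ac−b²=14.943643
λ₁=(c·0.132−b)/D = (83.437873·0.132−7.127909)/14.943643 = 0.260036
λ₂=(a−b·0.132)/D = (0.788020−7.127909·0.132)/14.943643 = -0.010229
w* = 0.260036·u + -0.010229·v:
  w_0 = 0.260036·1.4869 + -0.010229·22.0987 = 0.1606  (GE)
  w_1 = 0.260036·-0.2946 + -0.010229·8.8464 = -0.1671  (Alcoa)
  w_2 = 0.260036·1.2506 + -0.010229·12.7965 = 0.1943  (Ford)
  w_3 = 0.260036·0.3981 + -0.010229·2.2737 = 0.0803  (Merck)
  w_4 = 0.260036·0.9026 + -0.010229·10.5927 = 0.1264  (Exxon)
  w_5 = 0.260036·1.9769 + -0.010229·14.0328 = 0.3705  (JPMorgan)
  w_6 = 0.260036·1.4075 + -0.010229·12.7970 = 0.2351  (Qualcomm)
Σw_i=1.0000  μᵀw=0.1320
σ²=wᵀΣw=λ₁·μ_p+λ₂ = 0.260036·0.132 + -0.010229 = 0.024095 ≈ 0.0241


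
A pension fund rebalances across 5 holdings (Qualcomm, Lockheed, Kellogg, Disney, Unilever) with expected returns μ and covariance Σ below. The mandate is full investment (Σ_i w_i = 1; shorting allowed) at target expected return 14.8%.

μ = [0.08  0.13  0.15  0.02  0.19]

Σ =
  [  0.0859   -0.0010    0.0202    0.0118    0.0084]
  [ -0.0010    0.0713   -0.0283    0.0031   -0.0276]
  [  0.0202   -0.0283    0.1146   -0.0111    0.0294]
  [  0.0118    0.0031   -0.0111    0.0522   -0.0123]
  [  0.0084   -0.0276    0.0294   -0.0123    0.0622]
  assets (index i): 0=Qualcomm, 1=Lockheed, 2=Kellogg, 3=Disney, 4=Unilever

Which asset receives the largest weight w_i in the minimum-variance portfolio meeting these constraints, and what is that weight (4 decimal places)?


Unilever (0.4272)

x=Σ⁻¹μ = [0.0330  4.0166  1.2782  1.4739  4.5198]
y=Σ⁻¹𝟙 = [3.2677  27.9778  10.2918  25.6016  28.2486]
a=μᵀx=1.604769  b=𝟙ᵀx=11.321565  c=𝟙ᵀy=95.387548  D=ac−b²=24.897096
λ₁=(c·0.148−b)/D = (95.387548·0.148−11.321565)/24.897096 = 0.112294
λ₂=(a−b·0.148)/D = (1.604769−11.321565·0.148)/24.897096 = -0.002845
w* = 0.112294·x + -0.002845·y:
  w_0 = 0.112294·0.0330 + -0.002845·3.2677 = -0.0056  (Qualcomm)
  w_1 = 0.112294·4.0166 + -0.002845·27.9778 = 0.3715  (Lockheed)
  w_2 = 0.112294·1.2782 + -0.002845·10.2918 = 0.1143  (Kellogg)
  w_3 = 0.112294·1.4739 + -0.002845·25.6016 = 0.0927  (Disney)
  w_4 = 0.112294·4.5198 + -0.002845·28.2486 = 0.4272  (Unilever)
Σw_i=1.0000  μᵀw=0.1480
σ²=wᵀΣw=λ₁·μ_p+λ₂ = 0.112294·0.148 + -0.002845 = 0.013775 ≈ 0.0138


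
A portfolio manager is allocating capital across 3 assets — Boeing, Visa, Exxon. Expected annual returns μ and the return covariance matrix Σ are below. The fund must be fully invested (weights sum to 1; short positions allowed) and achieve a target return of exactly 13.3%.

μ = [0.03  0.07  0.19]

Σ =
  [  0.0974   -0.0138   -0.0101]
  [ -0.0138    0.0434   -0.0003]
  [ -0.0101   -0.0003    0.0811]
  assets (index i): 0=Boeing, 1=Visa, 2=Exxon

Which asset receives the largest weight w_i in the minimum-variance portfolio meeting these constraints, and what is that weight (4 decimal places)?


Exxon (0.5639)

p=Σ⁻¹μ = [0.8308  1.8940  2.4533]
q=Σ⁻¹𝟙 = [15.7479  28.1484  14.3958]
a=μᵀp=0.623622  b=𝟙ᵀp=5.178023  c=𝟙ᵀq=58.292063  D=ac−b²=9.540282
λ₁=(c·0.133−b)/D = (58.292063·0.133−5.178023)/9.540282 = 0.269889
λ₂=(a−b·0.133)/D = (0.623622−5.178023·0.133)/9.540282 = -0.006819
w* = 0.269889·p + -0.006819·q:
  w_0 = 0.269889·0.8308 + -0.006819·15.7479 = 0.1168  (Boeing)
  w_1 = 0.269889·1.8940 + -0.006819·28.1484 = 0.3192  (Visa)
  w_2 = 0.269889·2.4533 + -0.006819·14.3958 = 0.5639  (Exxon)
Σw_i=1.0000  μᵀw=0.1330
σ²=wᵀΣw=λ₁·μ_p+λ₂ = 0.269889·0.133 + -0.006819 = 0.029076 ≈ 0.0291


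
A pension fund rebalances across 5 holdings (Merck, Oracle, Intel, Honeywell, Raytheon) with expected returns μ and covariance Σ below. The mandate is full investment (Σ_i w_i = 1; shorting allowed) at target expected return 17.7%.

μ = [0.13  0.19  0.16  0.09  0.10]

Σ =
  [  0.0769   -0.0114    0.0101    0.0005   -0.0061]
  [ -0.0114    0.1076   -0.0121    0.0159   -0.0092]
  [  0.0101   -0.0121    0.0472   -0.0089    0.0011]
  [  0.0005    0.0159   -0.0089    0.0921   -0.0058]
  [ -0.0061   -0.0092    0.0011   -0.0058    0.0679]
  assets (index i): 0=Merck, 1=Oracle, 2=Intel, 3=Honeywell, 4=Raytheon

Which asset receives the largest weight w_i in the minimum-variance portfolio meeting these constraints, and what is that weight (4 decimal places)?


Intel (0.5575)

x=Σ⁻¹μ = [1.6964  2.3860  3.7898  1.0468  1.9765]
y=Σ⁻¹𝟙 = [13.2367  13.1468  23.5496  11.9467  18.3370]
a=μᵀx=1.572107  b=𝟙ᵀx=10.895506  c=𝟙ᵀy=80.216832  D=ac−b²=7.397385
λ₁=(c·0.177−b)/D = (80.216832·0.177−10.895506)/7.397385 = 0.446492
λ₂=(a−b·0.177)/D = (1.572107−10.895506·0.177)/7.397385 = -0.048179
w* = 0.446492·x + -0.048179·y:
  w_0 = 0.446492·1.6964 + -0.048179·13.2367 = 0.1197  (Merck)
  w_1 = 0.446492·2.3860 + -0.048179·13.1468 = 0.4319  (Oracle)
  w_2 = 0.446492·3.7898 + -0.048179·23.5496 = 0.5575  (Intel)
  w_3 = 0.446492·1.0468 + -0.048179·11.9467 = -0.1082  (Honeywell)
  w_4 = 0.446492·1.9765 + -0.048179·18.3370 = -0.0010  (Raytheon)
Σw_i=1.0000  μᵀw=0.1770
σ²=wᵀΣw=λ₁·μ_p+λ₂ = 0.446492·0.177 + -0.048179 = 0.030850 ≈ 0.0309


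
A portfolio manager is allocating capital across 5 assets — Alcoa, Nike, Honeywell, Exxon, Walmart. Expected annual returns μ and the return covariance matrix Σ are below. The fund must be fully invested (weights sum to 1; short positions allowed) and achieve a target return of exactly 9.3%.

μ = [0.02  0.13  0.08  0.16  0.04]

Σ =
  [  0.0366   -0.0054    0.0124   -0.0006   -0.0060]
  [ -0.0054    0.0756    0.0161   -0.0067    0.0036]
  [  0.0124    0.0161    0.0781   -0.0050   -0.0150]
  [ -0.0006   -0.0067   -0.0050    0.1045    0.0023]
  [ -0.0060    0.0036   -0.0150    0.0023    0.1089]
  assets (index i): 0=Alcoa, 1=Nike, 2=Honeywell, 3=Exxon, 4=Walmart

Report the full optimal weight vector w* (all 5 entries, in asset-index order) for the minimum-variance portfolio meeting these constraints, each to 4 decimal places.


p=Σ⁻¹μ = [0.6430  1.7341  0.7513  1.6728  0.4136]
q=Σ⁻¹𝟙 = [28.6038  13.9391  8.2308  10.7745  11.2041]
a=μᵀp=0.582585  b=𝟙ᵀp=5.214718  c=𝟙ᵀq=72.752338  D=ac−b²=15.191119
λ₁=(c·0.093−b)/D = (72.752338·0.093−5.214718)/15.191119 = 0.102116
λ₂=(a−b·0.093)/D = (0.582585−5.214718·0.093)/15.191119 = 0.006426
w* = 0.102116·p + 0.006426·q:
  w_0 = 0.102116·0.6430 + 0.006426·28.6038 = 0.2495  (Alcoa)
  w_1 = 0.102116·1.7341 + 0.006426·13.9391 = 0.2666  (Nike)
  w_2 = 0.102116·0.7513 + 0.006426·8.2308 = 0.1296  (Honeywell)
  w_3 = 0.102116·1.6728 + 0.006426·10.7745 = 0.2401  (Exxon)
  w_4 = 0.102116·0.4136 + 0.006426·11.2041 = 0.1142  (Walmart)
Σw_i=1.0000  μᵀw=0.0930
σ²=wᵀΣw=λ₁·μ_p+λ₂ = 0.102116·0.093 + 0.006426 = 0.015923 ≈ 0.0159

0.2495  0.2666  0.1296  0.2401  0.1142


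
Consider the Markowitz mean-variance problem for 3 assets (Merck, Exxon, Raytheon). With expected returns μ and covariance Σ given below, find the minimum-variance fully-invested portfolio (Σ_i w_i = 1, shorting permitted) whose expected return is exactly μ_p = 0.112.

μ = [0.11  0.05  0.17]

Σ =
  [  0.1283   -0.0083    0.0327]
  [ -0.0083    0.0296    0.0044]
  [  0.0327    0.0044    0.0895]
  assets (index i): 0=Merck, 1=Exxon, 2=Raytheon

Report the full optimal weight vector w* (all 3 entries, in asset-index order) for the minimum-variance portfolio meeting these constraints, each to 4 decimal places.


0.1442  0.4112  0.4446

g=Σ⁻¹μ = [0.5480  1.6020  1.6205]
h=Σ⁻¹𝟙 = [8.4526  35.2094  6.3540]
a=μᵀg=0.415857  b=𝟙ᵀg=3.770427  c=𝟙ᵀh=50.015944  D=ac−b²=6.583370
λ₁=(c·0.112−b)/D = (50.015944·0.112−3.770427)/6.583370 = 0.278180
λ₂=(a−b·0.112)/D = (0.415857−3.770427·0.112)/6.583370 = -0.000977
w* = 0.278180·g + -0.000977·h:
  w_0 = 0.278180·0.5480 + -0.000977·8.4526 = 0.1442  (Merck)
  w_1 = 0.278180·1.6020 + -0.000977·35.2094 = 0.4112  (Exxon)
  w_2 = 0.278180·1.6205 + -0.000977·6.3540 = 0.4446  (Raytheon)
Σw_i=1.0000  μᵀw=0.1120
σ²=wᵀΣw=λ₁·μ_p+λ₂ = 0.278180·0.112 + -0.000977 = 0.030179 ≈ 0.0302


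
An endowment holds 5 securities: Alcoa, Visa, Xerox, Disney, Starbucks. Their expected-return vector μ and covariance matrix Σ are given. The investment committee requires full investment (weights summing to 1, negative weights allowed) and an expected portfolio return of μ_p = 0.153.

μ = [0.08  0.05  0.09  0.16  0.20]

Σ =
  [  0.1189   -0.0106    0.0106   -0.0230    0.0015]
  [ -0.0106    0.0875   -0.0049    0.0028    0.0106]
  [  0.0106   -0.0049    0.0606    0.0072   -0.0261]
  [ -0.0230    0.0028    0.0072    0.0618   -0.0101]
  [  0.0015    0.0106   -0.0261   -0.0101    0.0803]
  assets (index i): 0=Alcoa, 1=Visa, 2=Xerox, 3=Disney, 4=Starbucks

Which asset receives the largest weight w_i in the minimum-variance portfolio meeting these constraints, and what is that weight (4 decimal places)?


Starbucks (0.3720)

g=Σ⁻¹μ = [1.0629  0.2925  2.5099  3.2771  3.6602]
h=Σ⁻¹𝟙 = [11.1726  10.8590  21.7979  20.6572  20.4944]
a=μᵀg=1.581922  b=𝟙ᵀg=10.802584  c=𝟙ᵀh=84.980952  D=ac−b²=17.737411
λ₁=(c·0.153−b)/D = (84.980952·0.153−10.802584)/17.737411 = 0.124004
λ₂=(a−b·0.153)/D = (1.581922−10.802584·0.153)/17.737411 = -0.003996
w* = 0.124004·g + -0.003996·h:
  w_0 = 0.124004·1.0629 + -0.003996·11.1726 = 0.0872  (Alcoa)
  w_1 = 0.124004·0.2925 + -0.003996·10.8590 = -0.0071  (Visa)
  w_2 = 0.124004·2.5099 + -0.003996·21.7979 = 0.2241  (Xerox)
  w_3 = 0.124004·3.2771 + -0.003996·20.6572 = 0.3238  (Disney)
  w_4 = 0.124004·3.6602 + -0.003996·20.4944 = 0.3720  (Starbucks)
Σw_i=1.0000  μᵀw=0.1530
σ²=wᵀΣw=λ₁·μ_p+λ₂ = 0.124004·0.153 + -0.003996 = 0.014977 ≈ 0.0150


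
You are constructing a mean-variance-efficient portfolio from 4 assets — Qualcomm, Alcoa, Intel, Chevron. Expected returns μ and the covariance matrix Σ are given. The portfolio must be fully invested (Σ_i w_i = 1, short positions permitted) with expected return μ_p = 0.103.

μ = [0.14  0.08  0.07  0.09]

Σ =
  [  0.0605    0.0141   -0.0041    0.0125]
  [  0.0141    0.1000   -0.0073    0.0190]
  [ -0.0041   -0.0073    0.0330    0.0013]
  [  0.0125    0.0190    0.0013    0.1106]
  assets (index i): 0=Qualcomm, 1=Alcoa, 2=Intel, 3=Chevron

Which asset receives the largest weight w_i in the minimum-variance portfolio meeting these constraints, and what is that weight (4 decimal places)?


p=Σ⁻¹μ = [2.2599  0.5835  2.5142  0.4285]
q=Σ⁻¹𝟙 = [15.5826  9.2870  34.0853  5.2844]
a=μᵀp=0.577626  b=𝟙ᵀp=5.786093  c=𝟙ᵀq=64.239318  D=ac−b²=3.627407
λ₁=(c·0.103−b)/D = (64.239318·0.103−5.786093)/3.627407 = 0.228967
λ₂=(a−b·0.103)/D = (0.577626−5.786093·0.103)/3.627407 = -0.005056
w* = 0.228967·p + -0.005056·q:
  w_0 = 0.228967·2.2599 + -0.005056·15.5826 = 0.4387  (Qualcomm)
  w_1 = 0.228967·0.5835 + -0.005056·9.2870 = 0.0866  (Alcoa)
  w_2 = 0.228967·2.5142 + -0.005056·34.0853 = 0.4033  (Intel)
  w_3 = 0.228967·0.4285 + -0.005056·5.2844 = 0.0714  (Chevron)
Σw_i=1.0000  μᵀw=0.1030
σ²=wᵀΣw=λ₁·μ_p+λ₂ = 0.228967·0.103 + -0.005056 = 0.018527 ≈ 0.0185

Qualcomm (0.4387)


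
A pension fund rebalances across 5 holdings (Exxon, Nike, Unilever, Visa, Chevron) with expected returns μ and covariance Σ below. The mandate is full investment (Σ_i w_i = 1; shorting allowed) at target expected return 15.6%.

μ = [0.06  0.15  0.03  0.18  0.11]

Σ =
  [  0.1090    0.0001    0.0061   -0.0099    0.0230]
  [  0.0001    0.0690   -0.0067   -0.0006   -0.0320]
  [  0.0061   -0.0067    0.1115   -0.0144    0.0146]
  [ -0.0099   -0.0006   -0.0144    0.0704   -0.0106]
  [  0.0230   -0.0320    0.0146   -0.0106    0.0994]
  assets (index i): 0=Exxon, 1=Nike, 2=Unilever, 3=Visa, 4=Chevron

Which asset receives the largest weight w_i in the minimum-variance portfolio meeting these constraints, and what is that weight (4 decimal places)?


Nike (0.3930)

g=Σ⁻¹μ = [0.2987  3.3506  0.5439  3.0949  2.3664]
h=Σ⁻¹𝟙 = [6.8858  23.3621  10.4059  19.9987  16.5923]
a=μᵀg=1.354224  b=𝟙ᵀg=9.654557  c=𝟙ᵀh=77.244776  D=ac−b²=11.396237
λ₁=(c·0.156−b)/D = (77.244776·0.156−9.654557)/11.396237 = 0.210212
λ₂=(a−b·0.156)/D = (1.354224−9.654557·0.156)/11.396237 = -0.013328
w* = 0.210212·g + -0.013328·h:
  w_0 = 0.210212·0.2987 + -0.013328·6.8858 = -0.0290  (Exxon)
  w_1 = 0.210212·3.3506 + -0.013328·23.3621 = 0.3930  (Nike)
  w_2 = 0.210212·0.5439 + -0.013328·10.4059 = -0.0244  (Unilever)
  w_3 = 0.210212·3.0949 + -0.013328·19.9987 = 0.3841  (Visa)
  w_4 = 0.210212·2.3664 + -0.013328·16.5923 = 0.2763  (Chevron)
Σw_i=1.0000  μᵀw=0.1560
σ²=wᵀΣw=λ₁·μ_p+λ₂ = 0.210212·0.156 + -0.013328 = 0.019465 ≈ 0.0195


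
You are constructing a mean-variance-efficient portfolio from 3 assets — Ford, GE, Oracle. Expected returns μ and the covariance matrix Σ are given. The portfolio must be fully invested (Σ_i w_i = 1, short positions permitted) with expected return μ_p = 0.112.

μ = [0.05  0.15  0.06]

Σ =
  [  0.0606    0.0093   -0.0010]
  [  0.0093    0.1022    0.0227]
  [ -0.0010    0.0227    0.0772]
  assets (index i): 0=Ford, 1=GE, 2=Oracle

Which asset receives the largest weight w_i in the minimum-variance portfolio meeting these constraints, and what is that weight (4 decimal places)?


g=Σ⁻¹μ = [0.6287  1.3224  0.3965]
h=Σ⁻¹𝟙 = [15.8000  5.8034  11.4516]
a=μᵀg=0.253589  b=𝟙ᵀg=2.347607  c=𝟙ᵀh=33.054999  D=ac−b²=2.871118
λ₁=(c·0.112−b)/D = (33.054999·0.112−2.347607)/2.871118 = 0.471786
λ₂=(a−b·0.112)/D = (0.253589−2.347607·0.112)/2.871118 = -0.003254
w* = 0.471786·g + -0.003254·h:
  w_0 = 0.471786·0.6287 + -0.003254·15.8000 = 0.2452  (Ford)
  w_1 = 0.471786·1.3224 + -0.003254·5.8034 = 0.6050  (GE)
  w_2 = 0.471786·0.3965 + -0.003254·11.4516 = 0.1498  (Oracle)
Σw_i=1.0000  μᵀw=0.1120
σ²=wᵀΣw=λ₁·μ_p+λ₂ = 0.471786·0.112 + -0.003254 = 0.049586 ≈ 0.0496

GE (0.6050)


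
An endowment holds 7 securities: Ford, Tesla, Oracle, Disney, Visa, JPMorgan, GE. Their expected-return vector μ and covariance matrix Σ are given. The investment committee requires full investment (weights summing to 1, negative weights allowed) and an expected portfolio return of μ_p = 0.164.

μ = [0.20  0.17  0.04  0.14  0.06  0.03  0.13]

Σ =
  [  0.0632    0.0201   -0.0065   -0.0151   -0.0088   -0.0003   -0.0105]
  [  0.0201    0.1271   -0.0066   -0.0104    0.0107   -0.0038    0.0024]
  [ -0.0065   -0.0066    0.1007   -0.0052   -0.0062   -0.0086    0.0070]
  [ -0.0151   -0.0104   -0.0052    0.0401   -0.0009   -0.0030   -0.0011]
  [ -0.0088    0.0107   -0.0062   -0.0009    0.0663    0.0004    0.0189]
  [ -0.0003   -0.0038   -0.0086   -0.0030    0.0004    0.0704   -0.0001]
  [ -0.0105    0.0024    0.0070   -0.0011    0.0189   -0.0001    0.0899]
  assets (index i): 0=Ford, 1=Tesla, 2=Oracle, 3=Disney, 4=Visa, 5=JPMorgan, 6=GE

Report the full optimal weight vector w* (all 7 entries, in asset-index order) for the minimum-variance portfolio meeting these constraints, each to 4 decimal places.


0.3722  0.0787  0.0158  0.4120  0.0057  -0.0250  0.1406

x=Σ⁻¹μ = [4.7884  1.0193  1.0935  5.8379  1.0552  0.8804  1.7435]
y=Σ⁻¹𝟙 = [29.6298  6.3792  16.3464  41.9042  17.0995  18.3749  10.0793]
a=μᵀx=2.308411  b=𝟙ᵀx=16.418389  c=𝟙ᵀy=139.813241  D=ac−b²=53.182843
λ₁=(c·0.164−b)/D = (139.813241·0.164−16.418389)/53.182843 = 0.122426
λ₂=(a−b·0.164)/D = (2.308411−16.418389·0.164)/53.182843 = -0.007224
w* = 0.122426·x + -0.007224·y:
  w_0 = 0.122426·4.7884 + -0.007224·29.6298 = 0.3722  (Ford)
  w_1 = 0.122426·1.0193 + -0.007224·6.3792 = 0.0787  (Tesla)
  w_2 = 0.122426·1.0935 + -0.007224·16.3464 = 0.0158  (Oracle)
  w_3 = 0.122426·5.8379 + -0.007224·41.9042 = 0.4120  (Disney)
  w_4 = 0.122426·1.0552 + -0.007224·17.0995 = 0.0057  (Visa)
  w_5 = 0.122426·0.8804 + -0.007224·18.3749 = -0.0250  (JPMorgan)
  w_6 = 0.122426·1.7435 + -0.007224·10.0793 = 0.1406  (GE)
Σw_i=1.0000  μᵀw=0.1640
σ²=wᵀΣw=λ₁·μ_p+λ₂ = 0.122426·0.164 + -0.007224 = 0.012854 ≈ 0.0129


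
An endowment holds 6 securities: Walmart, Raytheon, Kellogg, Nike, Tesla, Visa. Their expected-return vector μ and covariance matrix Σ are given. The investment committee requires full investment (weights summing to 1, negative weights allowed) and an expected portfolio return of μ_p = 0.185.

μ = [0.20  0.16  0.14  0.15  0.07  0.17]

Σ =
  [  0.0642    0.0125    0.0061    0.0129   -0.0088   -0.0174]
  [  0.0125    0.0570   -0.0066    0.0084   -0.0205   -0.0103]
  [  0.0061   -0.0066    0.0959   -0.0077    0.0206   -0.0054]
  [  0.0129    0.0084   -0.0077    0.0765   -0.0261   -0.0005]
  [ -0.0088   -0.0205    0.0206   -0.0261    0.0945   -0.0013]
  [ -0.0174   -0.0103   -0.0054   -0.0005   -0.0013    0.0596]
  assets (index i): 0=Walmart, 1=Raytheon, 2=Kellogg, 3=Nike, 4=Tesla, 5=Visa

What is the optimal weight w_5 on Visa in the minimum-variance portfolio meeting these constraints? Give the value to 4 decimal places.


p=Σ⁻¹μ = [3.4643  3.5358  1.4458  1.8804  2.0988  4.6673]
q=Σ⁻¹𝟙 = [16.9157  24.8524  9.5277  15.4965  20.1291  27.4443]
a=μᵀp=2.683424  b=𝟙ᵀp=17.092435  c=𝟙ᵀq=114.365632  D=ac−b²=14.740145
λ₁=(c·0.185−b)/D = (114.365632·0.185−17.092435)/14.740145 = 0.275791
λ₂=(a−b·0.185)/D = (2.683424−17.092435·0.185)/14.740145 = -0.032474
w* = 0.275791·p + -0.032474·q:
  w_0 = 0.275791·3.4643 + -0.032474·16.9157 = 0.4061  (Walmart)
  w_1 = 0.275791·3.5358 + -0.032474·24.8524 = 0.1681  (Raytheon)
  w_2 = 0.275791·1.4458 + -0.032474·9.5277 = 0.0893  (Kellogg)
  w_3 = 0.275791·1.8804 + -0.032474·15.4965 = 0.0154  (Nike)
  w_4 = 0.275791·2.0988 + -0.032474·20.1291 = -0.0749  (Tesla)
  w_5 = 0.275791·4.6673 + -0.032474·27.4443 = 0.3960  (Visa)
Σw_i=1.0000  μᵀw=0.1850
σ²=wᵀΣw=λ₁·μ_p+λ₂ = 0.275791·0.185 + -0.032474 = 0.018547 ≈ 0.0185

0.3960


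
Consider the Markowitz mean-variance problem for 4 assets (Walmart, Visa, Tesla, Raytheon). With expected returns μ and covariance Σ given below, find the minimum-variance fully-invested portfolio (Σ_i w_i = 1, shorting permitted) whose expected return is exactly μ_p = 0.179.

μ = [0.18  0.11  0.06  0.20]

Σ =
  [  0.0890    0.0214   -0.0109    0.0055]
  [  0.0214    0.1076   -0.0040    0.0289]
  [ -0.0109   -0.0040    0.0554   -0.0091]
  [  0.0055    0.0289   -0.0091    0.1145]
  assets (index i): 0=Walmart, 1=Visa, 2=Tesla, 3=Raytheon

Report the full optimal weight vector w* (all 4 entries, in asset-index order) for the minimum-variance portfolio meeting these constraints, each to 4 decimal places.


g=Σ⁻¹μ = [2.0848  0.2079  1.7935  1.7366]
h=Σ⁻¹𝟙 = [12.1293  5.4108  22.2324  8.5522]
a=μᵀg=0.853074  b=𝟙ᵀg=5.822853  c=𝟙ᵀh=48.324775  D=ac−b²=7.319007
λ₁=(c·0.179−b)/D = (48.324775·0.179−5.822853)/7.319007 = 0.386293
λ₂=(a−b·0.179)/D = (0.853074−5.822853·0.179)/7.319007 = -0.025853
w* = 0.386293·g + -0.025853·h:
  w_0 = 0.386293·2.0848 + -0.025853·12.1293 = 0.4918  (Walmart)
  w_1 = 0.386293·0.2079 + -0.025853·5.4108 = -0.0596  (Visa)
  w_2 = 0.386293·1.7935 + -0.025853·22.2324 = 0.1180  (Tesla)
  w_3 = 0.386293·1.7366 + -0.025853·8.5522 = 0.4498  (Raytheon)
Σw_i=1.0000  μᵀw=0.1790
σ²=wᵀΣw=λ₁·μ_p+λ₂ = 0.386293·0.179 + -0.025853 = 0.043294 ≈ 0.0433

0.4918  -0.0596  0.1180  0.4498


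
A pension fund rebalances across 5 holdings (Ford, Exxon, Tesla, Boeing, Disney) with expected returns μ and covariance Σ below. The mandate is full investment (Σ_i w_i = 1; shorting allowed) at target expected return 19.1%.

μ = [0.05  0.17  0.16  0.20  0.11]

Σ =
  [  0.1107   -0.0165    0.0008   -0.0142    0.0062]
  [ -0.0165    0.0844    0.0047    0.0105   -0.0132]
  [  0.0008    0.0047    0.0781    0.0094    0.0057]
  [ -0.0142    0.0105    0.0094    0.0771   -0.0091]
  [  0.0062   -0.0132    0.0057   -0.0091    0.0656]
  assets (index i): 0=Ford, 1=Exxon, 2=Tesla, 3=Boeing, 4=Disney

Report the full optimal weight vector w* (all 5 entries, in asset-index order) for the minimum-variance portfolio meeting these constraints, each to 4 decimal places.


-0.1431  0.2723  0.2365  0.4917  0.1426

g=Σ⁻¹μ = [0.9661  2.1556  1.4356  2.5690  2.2509]
h=Σ⁻¹𝟙 = [11.9787  14.7930  8.7391  14.2570  18.3068]
a=μᵀg=1.405848  b=𝟙ᵀg=9.377143  c=𝟙ᵀh=68.074547  D=ac−b²=7.771656
λ₁=(c·0.191−b)/D = (68.074547·0.191−9.377143)/7.771656 = 0.466451
λ₂=(a−b·0.191)/D = (1.405848−9.377143·0.191)/7.771656 = -0.049563
w* = 0.466451·g + -0.049563·h:
  w_0 = 0.466451·0.9661 + -0.049563·11.9787 = -0.1431  (Ford)
  w_1 = 0.466451·2.1556 + -0.049563·14.7930 = 0.2723  (Exxon)
  w_2 = 0.466451·1.4356 + -0.049563·8.7391 = 0.2365  (Tesla)
  w_3 = 0.466451·2.5690 + -0.049563·14.2570 = 0.4917  (Boeing)
  w_4 = 0.466451·2.2509 + -0.049563·18.3068 = 0.1426  (Disney)
Σw_i=1.0000  μᵀw=0.1910
σ²=wᵀΣw=λ₁·μ_p+λ₂ = 0.466451·0.191 + -0.049563 = 0.039529 ≈ 0.0395


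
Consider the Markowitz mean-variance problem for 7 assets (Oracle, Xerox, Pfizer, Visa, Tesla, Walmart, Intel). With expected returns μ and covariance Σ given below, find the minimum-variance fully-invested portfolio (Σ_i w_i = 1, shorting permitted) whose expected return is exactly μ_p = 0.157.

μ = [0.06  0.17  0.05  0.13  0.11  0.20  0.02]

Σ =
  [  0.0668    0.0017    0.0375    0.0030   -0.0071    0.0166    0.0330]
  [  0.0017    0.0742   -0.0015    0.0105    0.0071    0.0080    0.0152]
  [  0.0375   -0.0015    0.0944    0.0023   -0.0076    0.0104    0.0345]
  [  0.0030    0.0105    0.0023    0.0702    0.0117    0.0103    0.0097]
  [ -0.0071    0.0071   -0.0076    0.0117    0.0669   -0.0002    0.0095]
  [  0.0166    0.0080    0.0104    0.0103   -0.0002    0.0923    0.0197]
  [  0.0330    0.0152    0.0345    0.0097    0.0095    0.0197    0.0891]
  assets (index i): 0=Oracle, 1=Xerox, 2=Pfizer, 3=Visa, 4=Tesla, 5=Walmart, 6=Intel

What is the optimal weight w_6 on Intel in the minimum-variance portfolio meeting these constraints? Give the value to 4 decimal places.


x=Σ⁻¹μ = [0.8135  2.0489  0.6352  1.1318  1.5913  1.9464  -1.3956]
y=Σ⁻¹𝟙 = [10.8461  10.2969  7.1414  8.8147  14.4735  6.5022  -1.2560]
a=μᵀx=1.112436  b=𝟙ᵀx=6.771625  c=𝟙ᵀy=56.818808  D=ac−b²=17.352402
λ₁=(c·0.157−b)/D = (56.818808·0.157−6.771625)/17.352402 = 0.123840
λ₂=(a−b·0.157)/D = (1.112436−6.771625·0.157)/17.352402 = 0.002841
w* = 0.123840·x + 0.002841·y:
  w_0 = 0.123840·0.8135 + 0.002841·10.8461 = 0.1316  (Oracle)
  w_1 = 0.123840·2.0489 + 0.002841·10.2969 = 0.2830  (Xerox)
  w_2 = 0.123840·0.6352 + 0.002841·7.1414 = 0.0989  (Pfizer)
  w_3 = 0.123840·1.1318 + 0.002841·8.8147 = 0.1652  (Visa)
  w_4 = 0.123840·1.5913 + 0.002841·14.4735 = 0.2382  (Tesla)
  w_5 = 0.123840·1.9464 + 0.002841·6.5022 = 0.2595  (Walmart)
  w_6 = 0.123840·-1.3956 + 0.002841·-1.2560 = -0.1764  (Intel)
Σw_i=1.0000  μᵀw=0.1570
σ²=wᵀΣw=λ₁·μ_p+λ₂ = 0.123840·0.157 + 0.002841 = 0.022284 ≈ 0.0223

-0.1764


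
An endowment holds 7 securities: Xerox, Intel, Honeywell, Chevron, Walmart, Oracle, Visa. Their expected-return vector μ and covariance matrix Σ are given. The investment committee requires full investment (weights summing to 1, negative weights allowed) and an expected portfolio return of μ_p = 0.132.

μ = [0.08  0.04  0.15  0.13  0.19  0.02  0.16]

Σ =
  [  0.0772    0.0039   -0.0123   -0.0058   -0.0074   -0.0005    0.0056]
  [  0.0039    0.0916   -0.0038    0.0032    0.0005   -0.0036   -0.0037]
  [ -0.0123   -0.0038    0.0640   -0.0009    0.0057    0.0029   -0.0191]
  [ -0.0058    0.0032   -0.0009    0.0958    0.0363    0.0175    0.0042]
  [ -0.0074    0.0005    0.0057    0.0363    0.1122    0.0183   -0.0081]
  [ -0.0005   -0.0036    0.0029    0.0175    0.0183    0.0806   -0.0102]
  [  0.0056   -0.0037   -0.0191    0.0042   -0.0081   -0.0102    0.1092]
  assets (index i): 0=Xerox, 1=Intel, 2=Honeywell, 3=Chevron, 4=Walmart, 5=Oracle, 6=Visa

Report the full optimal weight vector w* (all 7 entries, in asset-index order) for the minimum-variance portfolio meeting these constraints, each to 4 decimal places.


0.1693  0.0775  0.3115  0.0815  0.1358  0.0262  0.1981

g=Σ⁻¹μ = [1.5730  0.5423  3.1632  0.8117  1.5342  -0.0994  2.0295]
h=Σ⁻¹𝟙 = [16.0582  11.9259  22.6339  6.3210  5.8907  11.2796  13.9444]
a=μᵀg=1.341755  b=𝟙ᵀg=9.554435  c=𝟙ᵀh=88.053718  D=ac−b²=26.859315
λ₁=(c·0.132−b)/D = (88.053718·0.132−9.554435)/26.859315 = 0.077018
λ₂=(a−b·0.132)/D = (1.341755−9.554435·0.132)/26.859315 = 0.003000
w* = 0.077018·g + 0.003000·h:
  w_0 = 0.077018·1.5730 + 0.003000·16.0582 = 0.1693  (Xerox)
  w_1 = 0.077018·0.5423 + 0.003000·11.9259 = 0.0775  (Intel)
  w_2 = 0.077018·3.1632 + 0.003000·22.6339 = 0.3115  (Honeywell)
  w_3 = 0.077018·0.8117 + 0.003000·6.3210 = 0.0815  (Chevron)
  w_4 = 0.077018·1.5342 + 0.003000·5.8907 = 0.1358  (Walmart)
  w_5 = 0.077018·-0.0994 + 0.003000·11.2796 = 0.0262  (Oracle)
  w_6 = 0.077018·2.0295 + 0.003000·13.9444 = 0.1981  (Visa)
Σw_i=1.0000  μᵀw=0.1320
σ²=wᵀΣw=λ₁·μ_p+λ₂ = 0.077018·0.132 + 0.003000 = 0.013166 ≈ 0.0132


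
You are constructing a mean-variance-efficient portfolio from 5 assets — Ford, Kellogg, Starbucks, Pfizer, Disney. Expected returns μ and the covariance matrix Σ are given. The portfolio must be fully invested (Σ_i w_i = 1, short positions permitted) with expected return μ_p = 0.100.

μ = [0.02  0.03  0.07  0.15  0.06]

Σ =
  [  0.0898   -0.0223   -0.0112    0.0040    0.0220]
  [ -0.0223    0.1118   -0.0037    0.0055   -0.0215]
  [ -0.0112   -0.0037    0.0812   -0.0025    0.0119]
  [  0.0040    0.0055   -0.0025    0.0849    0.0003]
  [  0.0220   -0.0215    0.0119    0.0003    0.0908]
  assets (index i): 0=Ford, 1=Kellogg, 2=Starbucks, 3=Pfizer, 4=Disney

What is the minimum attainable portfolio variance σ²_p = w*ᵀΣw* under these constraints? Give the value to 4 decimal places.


g=Σ⁻¹μ = [0.2023  0.3622  0.8760  1.7575  0.5769]
h=Σ⁻¹𝟙 = [13.4639  13.3042  13.7789  10.6561  9.0602]
a=μᵀg=0.374481  b=𝟙ᵀg=3.774951  c=𝟙ᵀh=60.263321  D=ac−b²=8.317190
λ₁=(c·0.100−b)/D = (60.263321·0.100−3.774951)/8.317190 = 0.270690
λ₂=(a−b·0.100)/D = (0.374481−3.774951·0.100)/8.317190 = -0.000362
w* = 0.270690·g + -0.000362·h:
  w_0 = 0.270690·0.2023 + -0.000362·13.4639 = 0.0499  (Ford)
  w_1 = 0.270690·0.3622 + -0.000362·13.3042 = 0.0932  (Kellogg)
  w_2 = 0.270690·0.8760 + -0.000362·13.7789 = 0.2321  (Starbucks)
  w_3 = 0.270690·1.7575 + -0.000362·10.6561 = 0.4719  (Pfizer)
  w_4 = 0.270690·0.5769 + -0.000362·9.0602 = 0.1529  (Disney)
Σw_i=1.0000  μᵀw=0.1000
σ²=wᵀΣw=λ₁·μ_p+λ₂ = 0.270690·0.100 + -0.000362 = 0.026707 ≈ 0.0267

0.0267


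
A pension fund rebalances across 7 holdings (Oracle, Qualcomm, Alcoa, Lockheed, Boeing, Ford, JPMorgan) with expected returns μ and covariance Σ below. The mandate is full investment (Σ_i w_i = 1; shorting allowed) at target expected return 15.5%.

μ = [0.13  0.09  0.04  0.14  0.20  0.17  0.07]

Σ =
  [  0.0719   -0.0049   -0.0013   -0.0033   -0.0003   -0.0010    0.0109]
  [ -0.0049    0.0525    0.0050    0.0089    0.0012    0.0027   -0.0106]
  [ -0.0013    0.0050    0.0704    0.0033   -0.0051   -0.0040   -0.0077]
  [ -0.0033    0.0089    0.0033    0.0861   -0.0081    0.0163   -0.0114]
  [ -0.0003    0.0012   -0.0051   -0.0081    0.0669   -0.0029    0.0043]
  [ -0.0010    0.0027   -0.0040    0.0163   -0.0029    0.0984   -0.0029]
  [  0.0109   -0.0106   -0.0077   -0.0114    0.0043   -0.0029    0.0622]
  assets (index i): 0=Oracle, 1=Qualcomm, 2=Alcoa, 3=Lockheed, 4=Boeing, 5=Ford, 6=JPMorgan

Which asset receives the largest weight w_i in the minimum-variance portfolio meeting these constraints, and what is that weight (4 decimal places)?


u=Σ⁻¹μ = [1.8434  1.6355  0.8790  1.6735  3.2206  1.5947  1.3483]
v=Σ⁻¹𝟙 = [13.1778  20.0064  16.4659  11.9013  16.4268  9.5398  20.7061]
a=μᵀu=1.665887  b=𝟙ᵀu=12.195056  c=𝟙ᵀv=108.224075  D=ac−b²=31.569743
λ₁=(c·0.155−b)/D = (108.224075·0.155−12.195056)/31.569743 = 0.145065
λ₂=(a−b·0.155)/D = (1.665887−12.195056·0.155)/31.569743 = -0.007106
w* = 0.145065·u + -0.007106·v:
  w_0 = 0.145065·1.8434 + -0.007106·13.1778 = 0.1738  (Oracle)
  w_1 = 0.145065·1.6355 + -0.007106·20.0064 = 0.0951  (Qualcomm)
  w_2 = 0.145065·0.8790 + -0.007106·16.4659 = 0.0105  (Alcoa)
  w_3 = 0.145065·1.6735 + -0.007106·11.9013 = 0.1582  (Lockheed)
  w_4 = 0.145065·3.2206 + -0.007106·16.4268 = 0.3505  (Boeing)
  w_5 = 0.145065·1.5947 + -0.007106·9.5398 = 0.1635  (Ford)
  w_6 = 0.145065·1.3483 + -0.007106·20.7061 = 0.0484  (JPMorgan)
Σw_i=1.0000  μᵀw=0.1550
σ²=wᵀΣw=λ₁·μ_p+λ₂ = 0.145065·0.155 + -0.007106 = 0.015379 ≈ 0.0154

Boeing (0.3505)
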